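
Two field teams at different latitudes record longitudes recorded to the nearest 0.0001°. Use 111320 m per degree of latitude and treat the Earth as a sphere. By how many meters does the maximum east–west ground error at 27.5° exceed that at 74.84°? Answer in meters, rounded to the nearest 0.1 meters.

3.5 meters

Rounding to 4 decimal places leaves the longitude within ±5e-05° of the true value.
Error at 27.5° = 5e-05° × 111320 × cos 27.5° ≈ 5.566 × 0.8870 = 4.9371 m.
At 74.84°: 5e-05° × 111320 × cos 74.84° = 5e-05 × 111320 × 0.2615 ≈ 1.4556 m.
So the lower-latitude error exceeds the higher by 4.9371 − 1.4556 = 3.4815 m.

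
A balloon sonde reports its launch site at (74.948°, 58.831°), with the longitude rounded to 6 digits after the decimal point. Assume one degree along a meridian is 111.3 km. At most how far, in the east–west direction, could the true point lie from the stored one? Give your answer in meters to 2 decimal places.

Rounding to 6 decimal places leaves the longitude within ±5e-07° of the true value.
At latitude 74.948° a degree of longitude spans 111300 m × cos 74.948° = 111300 × 0.2597 ≈ 28904.1 m.
East–west error: 5e-07° × 28904.1 m/° ≈ 0.0144521 m.

0.01 meters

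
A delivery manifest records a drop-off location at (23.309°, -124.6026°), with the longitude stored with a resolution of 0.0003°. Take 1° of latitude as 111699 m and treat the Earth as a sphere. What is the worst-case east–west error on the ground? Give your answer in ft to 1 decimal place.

50.5 ft

With a 0.0003° grid the true value lies within half a step, ±0.0003°/2 = ±0.00015°, of the stored one.
Parallels shrink by cos φ, so at 23.309° a degree of longitude is 111699 × 0.9184 ≈ 102583 m.
East–west error: 0.00015° × 102583 m/° ≈ 15.3874 m.
In feet: 15.3874 m ÷ 0.3048 ≈ 50.484 ft.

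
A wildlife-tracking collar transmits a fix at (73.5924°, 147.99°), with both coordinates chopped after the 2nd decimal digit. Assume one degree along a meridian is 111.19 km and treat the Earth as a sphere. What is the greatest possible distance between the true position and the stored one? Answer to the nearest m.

Truncating at 2 decimal places can drop up to a full unit in the last place, so each coordinate may be off by as much as 0.01°.
N–S: 0.01° × 111190 m/° = 1111.9 m.
E–W at 73.5924°: 0.01° × 111190 × cos 73.5924° = 0.01 × 111190 × 0.2825 ≈ 314.077 m.
Worst case both components are at the extreme and orthogonal: √(1111.9² + 314.077²) ≈ 1155.41 m.

1155 m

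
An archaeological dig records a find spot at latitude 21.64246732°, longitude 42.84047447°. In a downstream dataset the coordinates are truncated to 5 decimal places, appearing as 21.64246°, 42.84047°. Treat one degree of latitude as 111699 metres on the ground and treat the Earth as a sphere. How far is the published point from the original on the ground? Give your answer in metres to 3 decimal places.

The latitude changed by +0.00000732° and the longitude by +0.00000447°.
North–south shift: 0.00000732 × 111699 = 0.817637 m.
E–W at 21.6425°: 0.00000447° × 111699 × cos 21.6425° = 0.00000447 × 111699 × 0.9295 ≈ 0.464096 m.
Distance: √(0.817637² + 0.464096²) ≈ 0.940167 m.

0.940 metres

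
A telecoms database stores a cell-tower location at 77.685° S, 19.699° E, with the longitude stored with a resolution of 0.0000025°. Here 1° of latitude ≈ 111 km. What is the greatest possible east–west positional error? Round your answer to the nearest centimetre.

3 centimetres

With a 0.0000025° grid the true value lies within half a step, ±0.0000025°/2 = ±1.25e-06°, of the stored one.
At latitude 77.685° a degree of longitude spans 111000 m × cos 77.685° = 111000 × 0.2133 ≈ 23674.8 m.
Maximum E–W displacement: 1.25e-06 × 23674.8 = 0.0295935 m.
That is 0.0295935 m = 2.9593 cm.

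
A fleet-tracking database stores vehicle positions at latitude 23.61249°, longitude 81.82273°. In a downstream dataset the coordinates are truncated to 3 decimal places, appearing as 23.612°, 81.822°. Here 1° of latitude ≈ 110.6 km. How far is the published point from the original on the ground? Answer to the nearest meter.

92 meters

Δlat = 23.61249 − 23.612 = +0.00049°; Δlon = 81.82273 − 81.822 = +0.00073°.
N–S: 0.00049° × 110600 m/° = 54.194 m.
E–W at 23.612°: 0.00073° × 110600 × cos 23.612° = 0.00073 × 110600 × 0.9163 ≈ 73.9785 m.
Distance: √(54.194² + 73.9785²) ≈ 91.705 m.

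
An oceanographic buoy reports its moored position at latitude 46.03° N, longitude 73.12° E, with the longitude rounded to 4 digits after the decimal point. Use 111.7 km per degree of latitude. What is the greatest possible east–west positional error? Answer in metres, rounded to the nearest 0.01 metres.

Rounding to 4 decimal places leaves the longitude within ±5e-05° of the true value.
One degree of longitude at 46.03° is 111700 × cos 46.03° ≈ 111700 × 0.6943 = 77551.3 m.
East–west error: 5e-05° × 77551.3 m/° ≈ 3.87756 m.

3.88 metres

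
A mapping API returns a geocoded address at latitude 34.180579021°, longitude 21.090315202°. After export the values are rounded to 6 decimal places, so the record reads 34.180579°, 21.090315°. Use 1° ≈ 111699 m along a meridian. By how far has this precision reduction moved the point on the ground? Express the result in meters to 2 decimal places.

Δlat = 34.180579021 − 34.180579 = +0.000000021°; Δlon = 21.090315202 − 21.090315 = +0.000000202°.
North–south shift: 0.000000021 × 111699 = 0.00234568 m.
E–W at 34.1806°: 0.000000202° × 111699 × cos 34.1806° = 0.000000202 × 111699 × 0.8273 ≈ 0.0186659 m.
Hypotenuse of the two orthogonal shifts: √(0.00234568² + 0.0186659²) = 0.0188127 m.

0.02 meters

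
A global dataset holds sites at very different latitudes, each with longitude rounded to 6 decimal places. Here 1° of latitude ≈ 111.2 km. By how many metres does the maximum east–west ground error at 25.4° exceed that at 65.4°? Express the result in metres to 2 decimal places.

Rounding to 6 decimal places leaves the longitude within ±5e-07° of the true value.
Error at 25.4° = 5e-07° × 111200 × cos 25.4° ≈ 0.0556 × 0.9033 = 0.050225 m.
At 65.4°: 5e-07° × 111200 × cos 65.4° = 5e-07 × 111200 × 0.4163 ≈ 0.023145 m.
So the lower-latitude error exceeds the higher by 0.050225 − 0.023145 = 0.02708 m.

0.03 metres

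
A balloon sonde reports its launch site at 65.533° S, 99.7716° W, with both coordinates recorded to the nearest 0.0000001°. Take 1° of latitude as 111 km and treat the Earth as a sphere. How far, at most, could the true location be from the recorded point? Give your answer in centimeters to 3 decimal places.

Rounding to 7 decimal places leaves each coordinate within ±5e-08° of the true value.
North–south component: 5e-08° × 111000 = 0.00555 m.
East–west component at 65.533°: 5e-08° × 111000 × cos 65.533° ≈ 5e-08 × 45972.8 ≈ 0.00229864 m.
Worst case both components are at the extreme and orthogonal: √(0.00555² + 0.00229864²) ≈ 0.00600718 m.
That is 0.00600718 m = 0.60072 cm.

0.601 centimeters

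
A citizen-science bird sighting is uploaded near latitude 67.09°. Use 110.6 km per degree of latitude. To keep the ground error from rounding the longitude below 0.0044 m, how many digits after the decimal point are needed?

7

At 67.09° one degree of longitude covers 110600 × cos 67.09° ≈ 110600 × 0.3893 ≈ 43054.9 m.
Rounding to N decimal places gives at most 0.5 × 10⁻ᴺ degrees of error, i.e. 0.5 × 10⁻ᴺ × 43054.9 m.
Setting 21527.4 × 10⁻ᴺ ≤ 0.0044 gives 10ᴺ ≥ 4.893e+06, i.e. N ≥ 6.69.
N = 6 would give 0.0215 m (too coarse); N = 7 gives 0.00215 m ≤ 0.0044 m.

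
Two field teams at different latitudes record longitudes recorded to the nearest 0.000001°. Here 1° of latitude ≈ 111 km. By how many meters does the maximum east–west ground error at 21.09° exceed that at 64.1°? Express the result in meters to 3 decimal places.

0.028 meters

Rounding to 6 decimal places leaves the longitude within ±5e-07° of the true value.
Error at 21.09° = 5e-07° × 111000 × cos 21.09° ≈ 0.0555 × 0.9330 = 0.051782 m.
Error at 64.1° = 5e-07° × 111000 × cos 64.1° ≈ 0.0555 × 0.4368 = 0.024242 m.
Difference: 0.051782 − 0.024242 = 0.02754 m.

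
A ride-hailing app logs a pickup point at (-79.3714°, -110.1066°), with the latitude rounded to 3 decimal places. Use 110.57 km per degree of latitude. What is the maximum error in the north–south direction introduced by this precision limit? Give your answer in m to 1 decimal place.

Rounding to 3 decimal places leaves the latitude within ±0.0005° of the true value.
Along the meridian that is 0.0005° × 110570 m/° = 55.285 m.

55.3 m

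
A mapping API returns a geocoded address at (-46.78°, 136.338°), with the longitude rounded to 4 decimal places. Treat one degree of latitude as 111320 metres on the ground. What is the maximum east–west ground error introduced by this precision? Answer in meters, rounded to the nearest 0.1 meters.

3.8 meters

Rounding to 4 decimal places leaves the longitude within ±5e-05° of the true value.
At latitude 46.78° a degree of longitude spans 111320 m × cos 46.78° = 111320 × 0.6848 ≈ 76232.1 m.
East–west error: 5e-05° × 76232.1 m/° ≈ 3.81161 m.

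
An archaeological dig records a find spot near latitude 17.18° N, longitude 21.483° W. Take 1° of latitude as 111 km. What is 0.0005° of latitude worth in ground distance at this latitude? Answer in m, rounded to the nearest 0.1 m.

0.0005° × 111000 m/° = 55.5 m.

55.5 m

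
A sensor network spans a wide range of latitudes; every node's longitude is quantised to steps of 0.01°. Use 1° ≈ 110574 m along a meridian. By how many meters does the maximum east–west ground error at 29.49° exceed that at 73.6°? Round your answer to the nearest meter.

325 meters

With a 0.01° grid the true value lies within half a step, ±0.01°/2 = ±0.005°, of the stored one.
At 29.49°: 0.005° × 110574 × cos 29.49° = 0.005 × 110574 × 0.8704 ≈ 481.24 m.
Error at 73.6° = 0.005° × 110574 × cos 73.6° ≈ 552.87 × 0.2823 = 156.1 m.
So the lower-latitude error exceeds the higher by 481.24 − 156.1 = 325.14 m.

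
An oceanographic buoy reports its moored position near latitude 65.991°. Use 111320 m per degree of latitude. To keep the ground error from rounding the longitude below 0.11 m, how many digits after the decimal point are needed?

6 decimal places

At 65.991° one degree of longitude covers 111320 × cos 65.991° ≈ 111320 × 0.4069 ≈ 45293.9 m.
Rounding to N decimal places gives at most 0.5 × 10⁻ᴺ degrees of error, i.e. 0.5 × 10⁻ᴺ × 45293.9 m.
Setting 22646.9 × 10⁻ᴺ ≤ 0.11 gives 10ᴺ ≥ 2.059e+05, i.e. N ≥ 5.31.
At 5 places the error can reach 0.226 m, but 6 places keeps it to 0.0226 m.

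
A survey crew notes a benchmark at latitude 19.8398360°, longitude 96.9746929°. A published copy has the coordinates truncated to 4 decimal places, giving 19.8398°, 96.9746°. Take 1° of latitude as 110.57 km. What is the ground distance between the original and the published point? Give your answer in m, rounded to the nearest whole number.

10 m

The latitude changed by +0.0000360° and the longitude by +0.0000929°.
N–S: 0.0000360° × 110570 m/° = 3.98052 m.
East–west at this latitude: 0.0000929° × 110570 × cos 19.8398° ≈ 0.0000929 × 104007 = 9.66226 m.
Distance: √(3.98052² + 9.66226²) ≈ 10.4501 m.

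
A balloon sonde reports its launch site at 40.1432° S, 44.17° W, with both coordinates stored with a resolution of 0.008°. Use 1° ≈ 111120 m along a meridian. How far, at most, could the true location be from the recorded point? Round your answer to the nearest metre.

With a 0.008° grid the true value lies within half a step, ±0.008°/2 = ±0.004°, of the stored one.
N–S: 0.004° × 111120 m/° = 444.48 m.
East–west component at 40.1432°: 0.004° × 111120 × cos 40.1432° ≈ 0.004 × 84944.1 ≈ 339.776 m.
The two errors are perpendicular, so the maximum displacement is √(444.48² + 339.776²) ≈ 559.473 m.

559 metres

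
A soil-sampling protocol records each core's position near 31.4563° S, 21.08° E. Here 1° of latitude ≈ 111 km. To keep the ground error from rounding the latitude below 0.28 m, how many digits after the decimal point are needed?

6 decimal places

One degree of latitude covers 111000 m.
With N decimal places the half-ulp bound is 0.5·10⁻ᴺ°, or 0.5·10⁻ᴺ × 111000 m on the ground.
Need 0.5 × 111000 × 10⁻ᴺ ≤ 0.28 → 10⁻ᴺ ≤ 5.045e-06, so N ≥ 5.30.
So 6 decimal places suffice (0.0555 m); 5 would allow up to 0.555 m.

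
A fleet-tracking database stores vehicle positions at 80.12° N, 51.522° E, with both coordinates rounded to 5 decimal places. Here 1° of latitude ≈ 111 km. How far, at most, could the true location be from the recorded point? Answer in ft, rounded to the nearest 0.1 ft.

1.8 ft

Rounding to 5 decimal places leaves each coordinate within ±5e-06° of the true value.
Latitude error → 5e-06 × 111000 = 0.555 m along the meridian.
Longitude error → 5e-06 × 111000 × cos 80.12° = 5e-06 × 111000 × 0.1716 ≈ 0.0952298 m.
Worst case both components are at the extreme and orthogonal: √(0.555² + 0.0952298²) ≈ 0.563111 m.
Converting: 0.563111 m × 3.2808 ft/m ≈ 1.8475 ft.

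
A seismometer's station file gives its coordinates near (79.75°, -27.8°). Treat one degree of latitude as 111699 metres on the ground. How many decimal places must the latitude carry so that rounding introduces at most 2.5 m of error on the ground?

One degree of latitude covers 111699 m.
N decimal places → at most half a unit in the last place, 0.5 × 10⁻ᴺ° = 111699/2 × 10⁻ᴺ m.
Need 0.5 × 111699 × 10⁻ᴺ ≤ 2.5 → 10⁻ᴺ ≤ 4.476e-05, so N ≥ 4.35.
N = 4 would give 5.58 m (too coarse); N = 5 gives 0.558 m ≤ 2.5 m.

5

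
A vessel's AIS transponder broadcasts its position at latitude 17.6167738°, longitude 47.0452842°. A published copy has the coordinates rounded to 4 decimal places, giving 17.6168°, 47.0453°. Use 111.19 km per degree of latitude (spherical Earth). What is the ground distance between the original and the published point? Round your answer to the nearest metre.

3 metres

Δlat = 17.6167738 − 17.6168 = -0.0000262°; Δlon = 47.0452842 − 47.0453 = -0.0000158°.
North–south shift: -0.0000262 × 111190 = -2.91318 m.
East–west at this latitude: -0.0000158° × 111190 × cos 17.6168° ≈ -0.0000158 × 105975 = -1.67441 m.
Hypotenuse of the two orthogonal shifts: √(2.91318² + 1.67441²) = 3.3601 m.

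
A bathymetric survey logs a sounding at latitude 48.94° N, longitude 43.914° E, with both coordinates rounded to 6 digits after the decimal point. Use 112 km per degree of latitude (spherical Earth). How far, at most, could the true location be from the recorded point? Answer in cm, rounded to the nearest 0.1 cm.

6.7 cm

Rounding to 6 decimal places leaves each coordinate within ±5e-07° of the true value.
N–S: 5e-07° × 112000 m/° = 0.056 m.
E–W at 48.94°: 5e-07° × 112000 × cos 48.94° = 5e-07 × 112000 × 0.6568 ≈ 0.0367835 m.
The two errors are perpendicular, so the maximum displacement is √(0.056² + 0.0367835²) ≈ 0.0670002 m.
That is 0.0670002 m = 6.7 cm.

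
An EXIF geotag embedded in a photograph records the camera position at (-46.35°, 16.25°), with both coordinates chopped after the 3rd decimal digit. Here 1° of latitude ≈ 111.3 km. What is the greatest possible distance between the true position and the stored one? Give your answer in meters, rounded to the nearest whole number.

135 meters

Truncating at 3 decimal places can drop up to a full unit in the last place, so each coordinate may be off by as much as 0.001°.
Latitude error → 0.001 × 111300 = 111.3 m along the meridian.
E–W at 46.35°: 0.001° × 111300 × cos 46.35° = 0.001 × 111300 × 0.6903 ≈ 76.825 m.
Worst case both components are at the extreme and orthogonal: √(111.3² + 76.825²) ≈ 135.24 m.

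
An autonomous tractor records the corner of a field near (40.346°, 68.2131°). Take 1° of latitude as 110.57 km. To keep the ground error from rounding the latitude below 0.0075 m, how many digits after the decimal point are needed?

7 decimal places

One degree of latitude covers 110570 m.
N decimal places → at most half a unit in the last place, 0.5 × 10⁻ᴺ° = 110570/2 × 10⁻ᴺ m.
Need 0.5 × 110570 × 10⁻ᴺ ≤ 0.0075 → 10⁻ᴺ ≤ 1.357e-07, so N ≥ 6.87.
N = 6 would give 0.0553 m (too coarse); N = 7 gives 0.00553 m ≤ 0.0075 m.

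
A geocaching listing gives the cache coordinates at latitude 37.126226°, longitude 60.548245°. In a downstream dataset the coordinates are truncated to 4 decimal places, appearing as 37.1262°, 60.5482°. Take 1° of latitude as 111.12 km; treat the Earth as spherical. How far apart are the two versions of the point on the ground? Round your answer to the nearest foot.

The latitude changed by +0.000026° and the longitude by +0.000045°.
N–S: 0.000026° × 111120 m/° = 2.88912 m.
E–W at 37.1262°: 0.000045° × 111120 × cos 37.1262° = 0.000045 × 111120 × 0.7973 ≈ 3.98686 m.
Hypotenuse of the two orthogonal shifts: √(2.88912² + 3.98686²) = 4.92362 m.
In feet: 4.92362 m ÷ 0.3048 ≈ 16.154 ft.

16 feet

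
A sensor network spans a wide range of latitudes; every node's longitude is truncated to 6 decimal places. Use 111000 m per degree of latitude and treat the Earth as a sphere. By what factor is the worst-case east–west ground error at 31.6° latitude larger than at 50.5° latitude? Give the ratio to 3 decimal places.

1.339

Truncating at 6 decimal places can drop up to a full unit in the last place, so the longitude may be off by as much as 1e-06°.
At 31.6°: 1e-06° × 111000 × cos 31.6° = 1e-06 × 111000 × 0.8517 ≈ 0.094542 m.
At 50.5°: 1e-06° × 111000 × cos 50.5° = 1e-06 × 111000 × 0.6361 ≈ 0.070605 m.
The ratio reduces to cos 31.6° / cos 50.5° = 0.8517/0.6361 ≈ 1.3390.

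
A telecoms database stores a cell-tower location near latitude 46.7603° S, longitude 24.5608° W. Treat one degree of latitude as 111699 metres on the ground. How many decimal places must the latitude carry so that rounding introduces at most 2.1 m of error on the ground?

5 decimal places

One degree of latitude covers 111699 m.
With N decimal places the half-ulp bound is 0.5·10⁻ᴺ°, or 0.5·10⁻ᴺ × 111699 m on the ground.
Need 0.5 × 111699 × 10⁻ᴺ ≤ 2.1 → 10⁻ᴺ ≤ 3.760e-05, so N ≥ 4.42.
So 5 decimal places suffice (0.558 m); 4 would allow up to 5.58 m.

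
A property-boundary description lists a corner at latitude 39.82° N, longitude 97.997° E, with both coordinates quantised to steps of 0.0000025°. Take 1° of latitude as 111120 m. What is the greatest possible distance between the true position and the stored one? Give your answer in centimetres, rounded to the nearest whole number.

18 centimetres

With a 0.0000025° grid the true value lies within half a step, ±0.0000025°/2 = ±1.25e-06°, of the stored one.
North–south component: 1.25e-06° × 111120 = 0.1389 m.
E–W at 39.82°: 1.25e-06° × 111120 × cos 39.82° = 1.25e-06 × 111120 × 0.7681 ≈ 0.106684 m.
The two errors are perpendicular, so the maximum displacement is √(0.1389² + 0.106684²) ≈ 0.175142 m.
That is 0.175142 m = 17.514 cm.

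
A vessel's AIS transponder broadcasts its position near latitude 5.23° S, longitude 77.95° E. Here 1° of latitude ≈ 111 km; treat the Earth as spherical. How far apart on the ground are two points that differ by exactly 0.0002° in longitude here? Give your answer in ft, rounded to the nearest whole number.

0.0002° of longitude at 5.23° is 0.0002 × 111000 × cos 5.23° ≈ 0.0002 × 110538 = 22.1076 m.
In feet: 22.1076 m ÷ 0.3048 ≈ 72.531 ft.

73 ft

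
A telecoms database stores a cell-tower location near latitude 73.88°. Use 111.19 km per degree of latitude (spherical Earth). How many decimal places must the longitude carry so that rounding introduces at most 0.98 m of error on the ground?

5

At 73.88° one degree of longitude covers 111190 × cos 73.88° ≈ 111190 × 0.2777 ≈ 30871.9 m.
With N decimal places the half-ulp bound is 0.5·10⁻ᴺ°, or 0.5·10⁻ᴺ × 30871.9 m on the ground.
Need 0.5 × 30871.9 × 10⁻ᴺ ≤ 0.98 → 10⁻ᴺ ≤ 6.349e-05, so N ≥ 4.20.
So 5 decimal places suffice (0.154 m); 4 would allow up to 1.54 m.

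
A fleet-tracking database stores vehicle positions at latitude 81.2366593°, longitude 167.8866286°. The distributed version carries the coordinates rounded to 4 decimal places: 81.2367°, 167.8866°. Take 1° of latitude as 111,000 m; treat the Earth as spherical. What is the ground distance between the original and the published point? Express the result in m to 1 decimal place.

4.5 m

Δlat = 81.2366593 − 81.2367 = -0.0000407°; Δlon = 167.8866286 − 167.8866 = +0.0000286°.
North–south shift: -0.0000407 × 111000 = -4.5177 m.
East–west at this latitude: 0.0000286° × 111000 × cos 81.2367° ≈ 0.0000286 × 16911.2 = 0.483659 m.
Distance: √(4.5177² + 0.483659²) ≈ 4.54352 m.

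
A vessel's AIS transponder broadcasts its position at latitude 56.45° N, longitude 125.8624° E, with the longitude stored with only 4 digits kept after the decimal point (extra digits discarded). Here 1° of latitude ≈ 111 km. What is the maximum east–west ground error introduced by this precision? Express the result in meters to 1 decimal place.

6.1 meters

Truncating at 4 decimal places can drop up to a full unit in the last place, so the longitude may be off by as much as 0.0001°.
Parallels shrink by cos φ, so at 56.45° a degree of longitude is 111000 × 0.5527 ≈ 61345.8 m.
Maximum E–W displacement: 0.0001 × 61345.8 = 6.13458 m.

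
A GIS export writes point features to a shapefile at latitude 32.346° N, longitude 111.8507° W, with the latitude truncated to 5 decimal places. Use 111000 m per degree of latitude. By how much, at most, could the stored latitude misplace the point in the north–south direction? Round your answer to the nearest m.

1 m

Truncating at 5 decimal places can drop up to a full unit in the last place, so the latitude may be off by as much as 1e-05°.
So the N–S error is at most 1e-05 × 111000 = 1.11 m.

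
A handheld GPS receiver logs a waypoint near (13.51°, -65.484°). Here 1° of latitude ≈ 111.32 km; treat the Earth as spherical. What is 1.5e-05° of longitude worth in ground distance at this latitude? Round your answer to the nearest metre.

2 metres

One degree of longitude here spans 111320 × cos 13.51° = 111320 × 0.9723 ≈ 108240 m; 1.5e-05° of that is 1.6236 m.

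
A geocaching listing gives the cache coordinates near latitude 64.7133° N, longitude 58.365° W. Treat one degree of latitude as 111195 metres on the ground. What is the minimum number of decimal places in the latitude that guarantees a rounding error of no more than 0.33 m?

6 decimal places

One degree of latitude covers 111195 m.
Rounding to N decimal places gives at most 0.5 × 10⁻ᴺ degrees of error, i.e. 0.5 × 10⁻ᴺ × 111195 m.
Setting 55597.5 × 10⁻ᴺ ≤ 0.33 gives 10ᴺ ≥ 1.685e+05, i.e. N ≥ 5.23.
N = 5 would give 0.556 m (too coarse); N = 6 gives 0.0556 m ≤ 0.33 m.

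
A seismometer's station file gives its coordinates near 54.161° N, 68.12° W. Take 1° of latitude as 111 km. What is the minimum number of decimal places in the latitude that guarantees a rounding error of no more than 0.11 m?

One degree of latitude covers 111000 m.
Rounding to N decimal places gives at most 0.5 × 10⁻ᴺ degrees of error, i.e. 0.5 × 10⁻ᴺ × 111000 m.
Need 0.5 × 111000 × 10⁻ᴺ ≤ 0.11 → 10⁻ᴺ ≤ 1.982e-06, so N ≥ 5.70.
At 5 places the error can reach 0.555 m, but 6 places keeps it to 0.0555 m.

6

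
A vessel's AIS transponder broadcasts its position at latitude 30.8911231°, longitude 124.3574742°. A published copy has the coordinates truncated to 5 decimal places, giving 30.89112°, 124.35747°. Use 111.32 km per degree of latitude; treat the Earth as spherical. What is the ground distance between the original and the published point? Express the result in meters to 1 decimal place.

0.5 meters

Δlat = 30.8911231 − 30.89112 = +0.0000031°; Δlon = 124.3574742 − 124.35747 = +0.0000042°.
North–south shift: 0.0000031 × 111320 = 0.345092 m.
E–W at 30.8911°: 0.0000042° × 111320 × cos 30.8911° = 0.0000042 × 111320 × 0.8581 ≈ 0.40122 m.
Hypotenuse of the two orthogonal shifts: √(0.345092² + 0.40122²) = 0.529213 m.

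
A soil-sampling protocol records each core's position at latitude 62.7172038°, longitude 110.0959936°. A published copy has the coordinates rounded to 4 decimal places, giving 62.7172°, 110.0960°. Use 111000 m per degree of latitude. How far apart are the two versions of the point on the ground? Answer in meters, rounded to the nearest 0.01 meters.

The latitude changed by +0.0000038° and the longitude by -0.0000064°.
N–S: 0.0000038° × 111000 m/° = 0.4218 m.
East–west at this latitude: -0.0000064° × 111000 × cos 62.7172° ≈ -0.0000064 × 50880.5 = -0.325635 m.
Distance: √(0.4218² + 0.325635²) ≈ 0.532873 m.

0.53 meters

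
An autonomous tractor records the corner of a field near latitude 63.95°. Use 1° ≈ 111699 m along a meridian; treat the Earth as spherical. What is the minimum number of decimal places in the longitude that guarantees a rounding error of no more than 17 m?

4 decimal places

At 63.95° one degree of longitude covers 111699 × cos 63.95° ≈ 111699 × 0.4392 ≈ 49053.2 m.
With N decimal places the half-ulp bound is 0.5·10⁻ᴺ°, or 0.5·10⁻ᴺ × 49053.2 m on the ground.
Setting 24526.6 × 10⁻ᴺ ≤ 17 gives 10ᴺ ≥ 1443, i.e. N ≥ 3.16.
N = 3 would give 24.5 m (too coarse); N = 4 gives 2.45 m ≤ 17 m.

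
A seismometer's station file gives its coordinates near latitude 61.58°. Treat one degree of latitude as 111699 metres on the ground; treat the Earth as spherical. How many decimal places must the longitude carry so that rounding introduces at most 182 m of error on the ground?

At 61.58° one degree of longitude covers 111699 × cos 61.58° ≈ 111699 × 0.4759 ≈ 53161 m.
With N decimal places the half-ulp bound is 0.5·10⁻ᴺ°, or 0.5·10⁻ᴺ × 53161 m on the ground.
Need 0.5 × 53161 × 10⁻ᴺ ≤ 182 → 10⁻ᴺ ≤ 6.847e-03, so N ≥ 2.16.
At 2 places the error can reach 266 m, but 3 places keeps it to 26.6 m.

3 decimal places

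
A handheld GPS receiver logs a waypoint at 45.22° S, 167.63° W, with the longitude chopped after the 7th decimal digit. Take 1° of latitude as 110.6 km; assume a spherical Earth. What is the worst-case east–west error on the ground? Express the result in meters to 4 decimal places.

0.0078 meters

Truncating at 7 decimal places can drop up to a full unit in the last place, so the longitude may be off by as much as 1e-07°.
Parallels shrink by cos φ, so at 45.22° a degree of longitude is 110600 × 0.7044 ≈ 77905.1 m.
East–west error: 1e-07° × 77905.1 m/° ≈ 0.00779051 m.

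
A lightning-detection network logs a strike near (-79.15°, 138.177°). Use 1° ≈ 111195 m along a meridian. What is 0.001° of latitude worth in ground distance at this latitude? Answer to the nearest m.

111 m

Along a meridian 0.001° is 0.001 × 111195 = 111.195 m.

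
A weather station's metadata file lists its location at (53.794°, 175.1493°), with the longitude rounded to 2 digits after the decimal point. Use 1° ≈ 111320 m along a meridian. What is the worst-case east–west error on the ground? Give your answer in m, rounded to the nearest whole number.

Rounding to 2 decimal places leaves the longitude within ±0.005° of the true value.
One degree of longitude at 53.794° is 111320 × cos 53.794° ≈ 111320 × 0.5907 = 65755.6 m.
So at most 0.005° × 65755.6 ≈ 328.778 m east–west.

329 m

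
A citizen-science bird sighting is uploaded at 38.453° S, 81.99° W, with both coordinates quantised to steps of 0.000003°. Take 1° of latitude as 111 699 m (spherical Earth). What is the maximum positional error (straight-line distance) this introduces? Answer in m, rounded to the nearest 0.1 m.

0.2 m

With a 0.000003° grid the true value lies within half a step, ±0.000003°/2 = ±1.5e-06°, of the stored one.
North–south component: 1.5e-06° × 111699 = 0.167549 m.
East–west component at 38.453°: 1.5e-06° × 111699 × cos 38.453° ≈ 1.5e-06 × 87473.6 ≈ 0.13121 m.
The two errors are perpendicular, so the maximum displacement is √(0.167549² + 0.13121²) ≈ 0.212811 m.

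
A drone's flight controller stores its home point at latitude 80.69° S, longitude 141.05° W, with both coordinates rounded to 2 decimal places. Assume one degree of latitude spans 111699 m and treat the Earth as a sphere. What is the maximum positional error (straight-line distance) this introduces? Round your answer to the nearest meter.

Rounding to 2 decimal places leaves each coordinate within ±0.005° of the true value.
North–south component: 0.005° × 111699 = 558.495 m.
E–W at 80.69°: 0.005° × 111699 × cos 80.69° = 0.005 × 111699 × 0.1618 ≈ 90.3511 m.
The two errors are perpendicular, so the maximum displacement is √(558.495² + 90.3511²) ≈ 565.756 m.

566 meters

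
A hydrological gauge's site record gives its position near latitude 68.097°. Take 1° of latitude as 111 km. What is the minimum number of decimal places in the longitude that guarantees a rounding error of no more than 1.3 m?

5 decimal places

At 68.097° one degree of longitude covers 111000 × cos 68.097° ≈ 111000 × 0.3730 ≈ 41407 m.
With N decimal places the half-ulp bound is 0.5·10⁻ᴺ°, or 0.5·10⁻ᴺ × 41407 m on the ground.
Need 0.5 × 41407 × 10⁻ᴺ ≤ 1.3 → 10⁻ᴺ ≤ 6.279e-05, so N ≥ 4.20.
At 4 places the error can reach 2.07 m, but 5 places keeps it to 0.207 m.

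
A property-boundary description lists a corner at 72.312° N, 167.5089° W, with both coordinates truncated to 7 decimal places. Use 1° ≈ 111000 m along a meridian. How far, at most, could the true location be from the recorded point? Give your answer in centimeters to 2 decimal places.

Truncating at 7 decimal places can drop up to a full unit in the last place, so each coordinate may be off by as much as 1e-07°.
N–S: 1e-07° × 111000 m/° = 0.0111 m.
East–west component at 72.312°: 1e-07° × 111000 × cos 72.312° ≈ 1e-07 × 33725.5 ≈ 0.00337255 m.
The two errors are perpendicular, so the maximum displacement is √(0.0111² + 0.00337255²) ≈ 0.011601 m.
That is 0.011601 m = 1.1601 cm.

1.16 centimeters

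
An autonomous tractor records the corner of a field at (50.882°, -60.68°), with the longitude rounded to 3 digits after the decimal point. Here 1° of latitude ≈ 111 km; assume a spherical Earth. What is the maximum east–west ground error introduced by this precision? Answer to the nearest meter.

35 meters

Rounding to 3 decimal places leaves the longitude within ±0.0005° of the true value.
At latitude 50.882° a degree of longitude spans 111000 m × cos 50.882° = 111000 × 0.6309 ≈ 70032.1 m.
East–west error: 0.0005° × 70032.1 m/° ≈ 35.016 m.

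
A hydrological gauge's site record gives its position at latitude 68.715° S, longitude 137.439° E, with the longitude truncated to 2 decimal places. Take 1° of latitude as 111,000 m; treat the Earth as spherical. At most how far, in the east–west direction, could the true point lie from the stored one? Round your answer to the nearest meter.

403 meters

Truncating at 2 decimal places can drop up to a full unit in the last place, so the longitude may be off by as much as 0.01°.
Parallels shrink by cos φ, so at 68.715° a degree of longitude is 111000 × 0.3630 ≈ 40293.8 m.
Maximum E–W displacement: 0.01 × 40293.8 = 402.938 m.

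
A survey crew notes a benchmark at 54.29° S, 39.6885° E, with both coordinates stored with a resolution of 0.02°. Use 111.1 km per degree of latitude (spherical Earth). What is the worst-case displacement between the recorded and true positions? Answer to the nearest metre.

1286 metres

With a 0.02° grid the true value lies within half a step, ±0.02°/2 = ±0.01°, of the stored one.
Latitude error → 0.01 × 111100 = 1111 m along the meridian.
East–west component at 54.29°: 0.01° × 111100 × cos 54.29° ≈ 0.01 × 64847.2 ≈ 648.472 m.
Worst case both components are at the extreme and orthogonal: √(1111² + 648.472²) ≈ 1286.4 m.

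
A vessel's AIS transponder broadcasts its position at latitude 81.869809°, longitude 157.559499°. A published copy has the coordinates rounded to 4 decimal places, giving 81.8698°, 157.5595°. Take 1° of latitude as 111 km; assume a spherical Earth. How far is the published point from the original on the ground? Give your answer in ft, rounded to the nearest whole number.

3 ft

The latitude changed by +0.000009° and the longitude by -0.000001°.
North–south shift: 0.000009 × 111000 = 0.999 m.
East–west at this latitude: -0.000001° × 111000 × cos 81.8698° ≈ -0.000001 × 15698 = -0.015698 m.
Combined displacement = (0.999² + 0.015698²)^½ ≈ 0.999123 m.
Converting: 0.999123 m × 3.2808 ft/m ≈ 3.278 ft.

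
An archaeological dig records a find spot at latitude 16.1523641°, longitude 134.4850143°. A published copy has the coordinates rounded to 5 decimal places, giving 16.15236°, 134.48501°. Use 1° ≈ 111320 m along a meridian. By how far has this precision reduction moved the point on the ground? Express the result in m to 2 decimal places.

The latitude changed by +0.0000041° and the longitude by +0.0000043°.
N–S: 0.0000041° × 111320 m/° = 0.456412 m.
East–west at this latitude: 0.0000043° × 111320 × cos 16.1524° ≈ 0.0000043 × 106926 = 0.45978 m.
Hypotenuse of the two orthogonal shifts: √(0.456412² + 0.45978²) = 0.64785 m.

0.65 m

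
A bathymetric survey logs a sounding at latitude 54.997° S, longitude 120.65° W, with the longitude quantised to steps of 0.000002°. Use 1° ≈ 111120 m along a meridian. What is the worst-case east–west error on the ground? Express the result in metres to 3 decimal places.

0.064 metres

With a 0.000002° grid the true value lies within half a step, ±0.000002°/2 = ±1e-06°, of the stored one.
At latitude 54.997° a degree of longitude spans 111120 m × cos 54.997° = 111120 × 0.5736 ≈ 63740.6 m.
Maximum E–W displacement: 1e-06 × 63740.6 = 0.0637406 m.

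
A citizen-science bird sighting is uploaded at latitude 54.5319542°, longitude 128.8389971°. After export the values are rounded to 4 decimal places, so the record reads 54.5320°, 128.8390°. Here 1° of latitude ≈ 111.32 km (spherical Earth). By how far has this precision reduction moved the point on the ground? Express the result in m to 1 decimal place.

Δlat = 54.5319542 − 54.5320 = -0.0000458°; Δlon = 128.8389971 − 128.8390 = -0.0000029°.
N–S: -0.0000458° × 111320 m/° = -5.09846 m.
E–W at 54.532°: -0.0000029° × 111320 × cos 54.532° = -0.0000029 × 111320 × 0.5802 ≈ -0.18732 m.
Combined displacement = (5.09846² + 0.18732²)^½ ≈ 5.1019 m.

5.1 m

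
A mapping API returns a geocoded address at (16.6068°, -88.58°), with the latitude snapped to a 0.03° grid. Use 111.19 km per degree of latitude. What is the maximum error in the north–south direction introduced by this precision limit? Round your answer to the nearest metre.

1668 metres

With a 0.03° grid the true value lies within half a step, ±0.03°/2 = ±0.015°, of the stored one.
North–south distance: 0.015° × 111190 m/° = 1667.85 m.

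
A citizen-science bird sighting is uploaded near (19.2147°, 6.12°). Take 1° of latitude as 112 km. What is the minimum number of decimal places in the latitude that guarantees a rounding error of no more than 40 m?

4

One degree of latitude covers 112000 m.
Rounding to N decimal places gives at most 0.5 × 10⁻ᴺ degrees of error, i.e. 0.5 × 10⁻ᴺ × 112000 m.
Setting 56000 × 10⁻ᴺ ≤ 40 gives 10ᴺ ≥ 1400, i.e. N ≥ 3.15.
At 3 places the error can reach 56 m, but 4 places keeps it to 5.6 m.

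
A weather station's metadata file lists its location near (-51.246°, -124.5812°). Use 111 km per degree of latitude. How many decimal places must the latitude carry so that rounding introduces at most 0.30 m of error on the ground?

One degree of latitude covers 111000 m.
With N decimal places the half-ulp bound is 0.5·10⁻ᴺ°, or 0.5·10⁻ᴺ × 111000 m on the ground.
Setting 55500 × 10⁻ᴺ ≤ 0.30 gives 10ᴺ ≥ 1.85e+05, i.e. N ≥ 5.27.
N = 5 would give 0.555 m (too coarse); N = 6 gives 0.0555 m ≤ 0.30 m.

6 decimal places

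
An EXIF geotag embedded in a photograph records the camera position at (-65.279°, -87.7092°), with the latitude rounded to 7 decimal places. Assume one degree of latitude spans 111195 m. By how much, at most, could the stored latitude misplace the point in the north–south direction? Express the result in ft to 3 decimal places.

Rounding to 7 decimal places leaves the latitude within ±5e-08° of the true value.
So the N–S error is at most 5e-08 × 111195 = 0.00555975 m.
In feet: 0.00555975 m ÷ 0.3048 ≈ 0.018241 ft.

0.018 ft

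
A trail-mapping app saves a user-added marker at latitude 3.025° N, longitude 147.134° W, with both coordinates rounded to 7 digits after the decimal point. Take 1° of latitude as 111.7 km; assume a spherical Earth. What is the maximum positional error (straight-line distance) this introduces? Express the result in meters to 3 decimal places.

Rounding to 7 decimal places leaves each coordinate within ±5e-08° of the true value.
Latitude error → 5e-08 × 111700 = 0.005585 m along the meridian.
E–W at 3.025°: 5e-08° × 111700 × cos 3.025° = 5e-08 × 111700 × 0.9986 ≈ 0.00557722 m.
Combining orthogonally: (0.005585² + 0.00557722²)^½ ≈ 0.00789288 m.

0.008 meters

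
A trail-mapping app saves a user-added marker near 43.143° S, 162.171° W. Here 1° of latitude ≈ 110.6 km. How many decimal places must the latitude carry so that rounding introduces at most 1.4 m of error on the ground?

5 decimal places

One degree of latitude covers 110600 m.
With N decimal places the half-ulp bound is 0.5·10⁻ᴺ°, or 0.5·10⁻ᴺ × 110600 m on the ground.
Setting 55300 × 10⁻ᴺ ≤ 1.4 gives 10ᴺ ≥ 3.95e+04, i.e. N ≥ 4.60.
N = 4 would give 5.53 m (too coarse); N = 5 gives 0.553 m ≤ 1.4 m.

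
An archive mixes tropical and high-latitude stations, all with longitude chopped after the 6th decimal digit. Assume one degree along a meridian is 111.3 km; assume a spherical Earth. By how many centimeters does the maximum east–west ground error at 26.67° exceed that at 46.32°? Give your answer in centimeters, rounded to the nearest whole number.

2 centimeters

Truncating at 6 decimal places can drop up to a full unit in the last place, so the longitude may be off by as much as 1e-06°.
At 26.67°: 1e-06° × 111300 × cos 26.67° = 1e-06 × 111300 × 0.8936 ≈ 0.099458 m.
At 46.32°: 1e-06° × 111300 × cos 46.32° = 1e-06 × 111300 × 0.6906 ≈ 0.076867 m.
So the lower-latitude error exceeds the higher by 0.099458 − 0.076867 = 0.022591 m.
That is 0.0225913 m = 2.2591 cm.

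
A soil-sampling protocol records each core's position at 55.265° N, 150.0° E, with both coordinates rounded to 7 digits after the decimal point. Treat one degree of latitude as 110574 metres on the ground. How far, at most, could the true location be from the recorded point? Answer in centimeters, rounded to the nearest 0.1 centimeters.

Rounding to 7 decimal places leaves each coordinate within ±5e-08° of the true value.
N–S: 5e-08° × 110574 m/° = 0.0055287 m.
East–west component at 55.265°: 5e-08° × 110574 × cos 55.265° ≈ 5e-08 × 63003 ≈ 0.00315015 m.
Combining orthogonally: (0.0055287² + 0.00315015²)^½ ≈ 0.00636317 m.
That is 0.00636317 m = 0.63632 cm.

0.6 centimeters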